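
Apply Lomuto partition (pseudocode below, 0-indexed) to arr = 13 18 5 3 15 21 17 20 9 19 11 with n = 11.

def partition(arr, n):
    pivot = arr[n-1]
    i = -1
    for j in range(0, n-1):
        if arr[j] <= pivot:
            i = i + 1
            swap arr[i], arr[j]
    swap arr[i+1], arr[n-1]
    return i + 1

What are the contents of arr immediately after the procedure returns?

5 3 9 11 15 21 17 20 13 19 18

pivot=11, i=-1
j=0: 13>11, skip
j=1: 18>11, skip
j=2: 5≤11, i=0, swap(0,2) ⇒ 5 18 13 3 15 21 17 20 9 19 11
j=3: 3≤11, i=1, swap(1,3) ⇒ 5 3 13 18 15 21 17 20 9 19 11
j=4: 15>11, skip
j=5: 21>11, skip
j=6: 17>11, skip
j=7: 20>11, skip
j=8: 9≤11, i=2, swap(2,8) ⇒ 5 3 9 18 15 21 17 20 13 19 11
j=9: 19>11, skip
swap(3,10) ⇒ 5 3 9 11 15 21 17 20 13 19 18; return 3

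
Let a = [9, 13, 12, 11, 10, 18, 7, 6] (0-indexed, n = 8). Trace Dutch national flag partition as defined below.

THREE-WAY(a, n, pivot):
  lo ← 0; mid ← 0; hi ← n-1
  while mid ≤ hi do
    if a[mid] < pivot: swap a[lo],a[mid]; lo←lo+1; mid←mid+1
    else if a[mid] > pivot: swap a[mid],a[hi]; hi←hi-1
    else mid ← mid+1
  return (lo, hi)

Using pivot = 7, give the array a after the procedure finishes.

[6, 7, 11, 10, 18, 12, 13, 9]

lo=0 mid=0 hi=7
9>7: swap(0,7), hi=6 ⇒ [6, 13, 12, 11, 10, 18, 7, 9]
6<7: swap(0,0), lo=1 mid=1 ⇒ [6, 13, 12, 11, 10, 18, 7, 9]
13>7: swap(1,6), hi=5 ⇒ [6, 7, 12, 11, 10, 18, 13, 9]
7=7: mid=2
12>7: swap(2,5), hi=4 ⇒ [6, 7, 18, 11, 10, 12, 13, 9]
18>7: swap(2,4), hi=3 ⇒ [6, 7, 10, 11, 18, 12, 13, 9]
10>7: swap(2,3), hi=2 ⇒ [6, 7, 11, 10, 18, 12, 13, 9]
11>7: swap(2,2), hi=1 ⇒ [6, 7, 11, 10, 18, 12, 13, 9]
done. lo=1 hi=1; a=[6, 7, 11, 10, 18, 12, 13, 9]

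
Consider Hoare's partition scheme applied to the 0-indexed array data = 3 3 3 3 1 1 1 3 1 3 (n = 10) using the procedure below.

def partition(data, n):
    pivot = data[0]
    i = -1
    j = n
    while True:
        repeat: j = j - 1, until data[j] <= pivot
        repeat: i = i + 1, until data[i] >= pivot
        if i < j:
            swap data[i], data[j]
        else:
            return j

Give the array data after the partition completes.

pivot=3
j stops at 9 (3), i stops at 0 (3); swap ⇒ 3 3 3 3 1 1 1 3 1 3
j stops at 8 (1), i stops at 1 (3); swap ⇒ 3 1 3 3 1 1 1 3 3 3
j stops at 7 (3), i stops at 2 (3); swap ⇒ 3 1 3 3 1 1 1 3 3 3
j stops at 6 (1), i stops at 3 (3); swap ⇒ 3 1 3 1 1 1 3 3 3 3
j stops at 5, i stops at 6; i≥j ⇒ return 5. data=3 1 3 1 1 1 3 3 3 3

3 1 3 1 1 1 3 3 3 3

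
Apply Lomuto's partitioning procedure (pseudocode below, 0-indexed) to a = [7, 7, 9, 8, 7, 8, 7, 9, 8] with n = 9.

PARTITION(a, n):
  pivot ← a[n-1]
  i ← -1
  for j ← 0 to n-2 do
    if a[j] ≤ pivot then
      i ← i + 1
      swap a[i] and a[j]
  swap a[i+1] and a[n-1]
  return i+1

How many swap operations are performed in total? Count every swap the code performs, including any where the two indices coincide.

pivot = a[8] = 8; i = -1
j=0: a[0]=7 ≤ 8 → i=0, swap a[0],a[0] (no change) → [7, 7, 9, 8, 7, 8, 7, 9, 8]
j=1: a[1]=7 ≤ 8 → i=1, swap a[1],a[1] (no change) → [7, 7, 9, 8, 7, 8, 7, 9, 8]
j=2: a[2]=9 > 8 → no swap
j=3: a[3]=8 ≤ 8 → i=2, swap a[2],a[3] → [7, 7, 8, 9, 7, 8, 7, 9, 8]
j=4: a[4]=7 ≤ 8 → i=3, swap a[3],a[4] → [7, 7, 8, 7, 9, 8, 7, 9, 8]
j=5: a[5]=8 ≤ 8 → i=4, swap a[4],a[5] → [7, 7, 8, 7, 8, 9, 7, 9, 8]
j=6: a[6]=7 ≤ 8 → i=5, swap a[5],a[6] → [7, 7, 8, 7, 8, 7, 9, 9, 8]
j=7: a[7]=9 > 8 → no swap
final swap a[6],a[8] → [7, 7, 8, 7, 8, 7, 8, 9, 9]; return 6

7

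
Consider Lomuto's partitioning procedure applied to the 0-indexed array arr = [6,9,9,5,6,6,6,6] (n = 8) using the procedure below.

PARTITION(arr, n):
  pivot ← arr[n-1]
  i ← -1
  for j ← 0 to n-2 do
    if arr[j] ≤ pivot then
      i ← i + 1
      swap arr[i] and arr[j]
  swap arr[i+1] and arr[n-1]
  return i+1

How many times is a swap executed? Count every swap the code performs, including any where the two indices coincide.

pivot=6, i=-1
j=0: 6≤6, i=0, swap(0,0) ⇒ [6,9,9,5,6,6,6,6]
j=1: 9>6, skip
j=2: 9>6, skip
j=3: 5≤6, i=1, swap(1,3) ⇒ [6,5,9,9,6,6,6,6]
j=4: 6≤6, i=2, swap(2,4) ⇒ [6,5,6,9,9,6,6,6]
j=5: 6≤6, i=3, swap(3,5) ⇒ [6,5,6,6,9,9,6,6]
j=6: 6≤6, i=4, swap(4,6) ⇒ [6,5,6,6,6,9,9,6]
swap(5,7) ⇒ [6,5,6,6,6,6,9,9]; return 5

6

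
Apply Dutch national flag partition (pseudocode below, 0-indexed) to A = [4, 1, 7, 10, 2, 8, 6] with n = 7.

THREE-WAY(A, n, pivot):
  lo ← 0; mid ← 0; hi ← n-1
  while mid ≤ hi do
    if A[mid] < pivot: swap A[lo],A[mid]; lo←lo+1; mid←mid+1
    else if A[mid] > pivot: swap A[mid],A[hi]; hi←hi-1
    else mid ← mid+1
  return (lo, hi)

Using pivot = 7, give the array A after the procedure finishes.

[4, 1, 6, 2, 7, 8, 10]

pivot = 7; lo=0, mid=0, hi=6
A[mid]=4<7: swap A[0],A[0]; lo=1,mid=1 → [4, 1, 7, 10, 2, 8, 6]
A[mid]=1<7: swap A[1],A[1]; lo=2,mid=2 → [4, 1, 7, 10, 2, 8, 6]
A[mid]=7=7: mid=3
A[mid]=10>7: swap A[3],A[6]; hi=5 → [4, 1, 7, 6, 2, 8, 10]
A[mid]=6<7: swap A[2],A[3]; lo=3,mid=4 → [4, 1, 6, 7, 2, 8, 10]
A[mid]=2<7: swap A[3],A[4]; lo=4,mid=5 → [4, 1, 6, 2, 7, 8, 10]
A[mid]=8>7: swap A[5],A[5]; hi=4 → [4, 1, 6, 2, 7, 8, 10]
end: lo=4, hi=4; A = [4, 1, 6, 2, 7, 8, 10]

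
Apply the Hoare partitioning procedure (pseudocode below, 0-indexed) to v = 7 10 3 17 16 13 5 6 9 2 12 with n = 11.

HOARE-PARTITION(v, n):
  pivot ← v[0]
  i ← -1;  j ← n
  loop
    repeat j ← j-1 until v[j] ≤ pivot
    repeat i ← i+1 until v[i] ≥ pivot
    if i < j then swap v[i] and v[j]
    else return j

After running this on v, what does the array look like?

pivot = v[0] = 7; i = -1, j = 11
j→9 (v[9]=2≤7), i→0 (v[0]=7≥7); i<j, swap → 2 10 3 17 16 13 5 6 9 7 12
j→7 (v[7]=6≤7), i→1 (v[1]=10≥7); i<j, swap → 2 6 3 17 16 13 5 10 9 7 12
j→6 (v[6]=5≤7), i→3 (v[3]=17≥7); i<j, swap → 2 6 3 5 16 13 17 10 9 7 12
j→3, i→4; i≥j, return j=3. v = 2 6 3 5 16 13 17 10 9 7 12

2 6 3 5 16 13 17 10 9 7 12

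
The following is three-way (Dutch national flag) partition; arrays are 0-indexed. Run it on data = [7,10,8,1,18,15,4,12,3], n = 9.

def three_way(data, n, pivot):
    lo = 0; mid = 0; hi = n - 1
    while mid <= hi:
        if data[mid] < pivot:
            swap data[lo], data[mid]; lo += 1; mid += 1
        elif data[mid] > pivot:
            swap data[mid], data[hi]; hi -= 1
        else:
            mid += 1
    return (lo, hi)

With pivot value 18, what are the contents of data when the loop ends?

lo=0 mid=0 hi=8
7<18: swap(0,0), lo=1 mid=1 ⇒ [7,10,8,1,18,15,4,12,3]
10<18: swap(1,1), lo=2 mid=2 ⇒ [7,10,8,1,18,15,4,12,3]
8<18: swap(2,2), lo=3 mid=3 ⇒ [7,10,8,1,18,15,4,12,3]
1<18: swap(3,3), lo=4 mid=4 ⇒ [7,10,8,1,18,15,4,12,3]
18=18: mid=5
15<18: swap(4,5), lo=5 mid=6 ⇒ [7,10,8,1,15,18,4,12,3]
4<18: swap(5,6), lo=6 mid=7 ⇒ [7,10,8,1,15,4,18,12,3]
12<18: swap(6,7), lo=7 mid=8 ⇒ [7,10,8,1,15,4,12,18,3]
3<18: swap(7,8), lo=8 mid=9 ⇒ [7,10,8,1,15,4,12,3,18]
done. lo=8 hi=8; data=[7,10,8,1,15,4,12,3,18]

[7,10,8,1,15,4,12,3,18]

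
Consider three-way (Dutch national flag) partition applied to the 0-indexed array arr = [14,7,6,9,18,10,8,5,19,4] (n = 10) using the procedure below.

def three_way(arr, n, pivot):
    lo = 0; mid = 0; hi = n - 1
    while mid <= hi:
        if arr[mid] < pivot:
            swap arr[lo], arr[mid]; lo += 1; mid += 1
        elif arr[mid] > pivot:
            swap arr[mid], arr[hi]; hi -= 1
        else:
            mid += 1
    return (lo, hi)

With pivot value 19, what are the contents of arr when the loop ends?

lo=0 mid=0 hi=9
14<19: swap(0,0), lo=1 mid=1 ⇒ [14,7,6,9,18,10,8,5,19,4]
7<19: swap(1,1), lo=2 mid=2 ⇒ [14,7,6,9,18,10,8,5,19,4]
6<19: swap(2,2), lo=3 mid=3 ⇒ [14,7,6,9,18,10,8,5,19,4]
9<19: swap(3,3), lo=4 mid=4 ⇒ [14,7,6,9,18,10,8,5,19,4]
18<19: swap(4,4), lo=5 mid=5 ⇒ [14,7,6,9,18,10,8,5,19,4]
10<19: swap(5,5), lo=6 mid=6 ⇒ [14,7,6,9,18,10,8,5,19,4]
8<19: swap(6,6), lo=7 mid=7 ⇒ [14,7,6,9,18,10,8,5,19,4]
5<19: swap(7,7), lo=8 mid=8 ⇒ [14,7,6,9,18,10,8,5,19,4]
19=19: mid=9
4<19: swap(8,9), lo=9 mid=10 ⇒ [14,7,6,9,18,10,8,5,4,19]
done. lo=9 hi=9; arr=[14,7,6,9,18,10,8,5,4,19]

[14,7,6,9,18,10,8,5,4,19]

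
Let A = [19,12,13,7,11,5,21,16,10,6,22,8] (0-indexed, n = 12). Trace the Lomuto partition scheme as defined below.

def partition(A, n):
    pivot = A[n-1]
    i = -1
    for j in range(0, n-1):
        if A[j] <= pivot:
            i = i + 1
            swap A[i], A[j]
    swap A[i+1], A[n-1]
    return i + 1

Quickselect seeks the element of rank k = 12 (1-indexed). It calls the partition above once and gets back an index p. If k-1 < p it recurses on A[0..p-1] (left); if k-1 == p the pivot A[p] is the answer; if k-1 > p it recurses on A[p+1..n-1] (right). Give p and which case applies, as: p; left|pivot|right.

3; right

pivot = A[11] = 8; i = -1
j=0: A[0]=19 > 8 → no swap
j=1: A[1]=12 > 8 → no swap
j=2: A[2]=13 > 8 → no swap
j=3: A[3]=7 ≤ 8 → i=0, swap A[0],A[3] → [7,12,13,19,11,5,21,16,10,6,22,8]
j=4: A[4]=11 > 8 → no swap
j=5: A[5]=5 ≤ 8 → i=1, swap A[1],A[5] → [7,5,13,19,11,12,21,16,10,6,22,8]
j=6: A[6]=21 > 8 → no swap
j=7: A[7]=16 > 8 → no swap
j=8: A[8]=10 > 8 → no swap
j=9: A[9]=6 ≤ 8 → i=2, swap A[2],A[9] → [7,5,6,19,11,12,21,16,10,13,22,8]
j=10: A[10]=22 > 8 → no swap
final swap A[3],A[11] → [7,5,6,8,11,12,21,16,10,13,22,19]; return 3
p = 3; k-1 = 11 > 3 ⇒ right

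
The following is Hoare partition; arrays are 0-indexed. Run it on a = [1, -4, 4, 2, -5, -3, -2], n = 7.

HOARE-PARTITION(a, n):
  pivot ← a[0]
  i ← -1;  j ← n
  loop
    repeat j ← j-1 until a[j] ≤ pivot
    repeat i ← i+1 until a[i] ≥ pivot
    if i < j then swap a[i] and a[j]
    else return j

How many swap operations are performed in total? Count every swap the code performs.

3

pivot=1
j stops at 6 (-2), i stops at 0 (1); swap ⇒ [-2, -4, 4, 2, -5, -3, 1]
j stops at 5 (-3), i stops at 2 (4); swap ⇒ [-2, -4, -3, 2, -5, 4, 1]
j stops at 4 (-5), i stops at 3 (2); swap ⇒ [-2, -4, -3, -5, 2, 4, 1]
j stops at 3, i stops at 4; i≥j ⇒ return 3. a=[-2, -4, -3, -5, 2, 4, 1]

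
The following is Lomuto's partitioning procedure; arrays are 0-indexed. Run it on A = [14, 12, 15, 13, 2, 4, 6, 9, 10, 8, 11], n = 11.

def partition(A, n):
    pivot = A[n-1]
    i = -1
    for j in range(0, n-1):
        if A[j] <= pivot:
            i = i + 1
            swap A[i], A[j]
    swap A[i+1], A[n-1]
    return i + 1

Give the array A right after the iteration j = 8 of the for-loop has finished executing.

[2, 4, 6, 9, 10, 12, 15, 13, 14, 8, 11]

pivot=11, i=-1
j=0: 14>11, skip
j=1: 12>11, skip
j=2: 15>11, skip
j=3: 13>11, skip
j=4: 2≤11, i=0, swap(0,4) ⇒ [2, 12, 15, 13, 14, 4, 6, 9, 10, 8, 11]
j=5: 4≤11, i=1, swap(1,5) ⇒ [2, 4, 15, 13, 14, 12, 6, 9, 10, 8, 11]
j=6: 6≤11, i=2, swap(2,6) ⇒ [2, 4, 6, 13, 14, 12, 15, 9, 10, 8, 11]
j=7: 9≤11, i=3, swap(3,7) ⇒ [2, 4, 6, 9, 14, 12, 15, 13, 10, 8, 11]
j=8: 10≤11, i=4, swap(4,8) ⇒ [2, 4, 6, 9, 10, 12, 15, 13, 14, 8, 11]
(after j=8) A = [2, 4, 6, 9, 10, 12, 15, 13, 14, 8, 11]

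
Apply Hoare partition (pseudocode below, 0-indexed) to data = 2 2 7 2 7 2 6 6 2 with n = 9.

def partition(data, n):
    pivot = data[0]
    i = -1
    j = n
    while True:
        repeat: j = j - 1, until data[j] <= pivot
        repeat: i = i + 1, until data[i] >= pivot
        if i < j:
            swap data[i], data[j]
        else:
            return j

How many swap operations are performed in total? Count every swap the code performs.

pivot=2
j stops at 8 (2), i stops at 0 (2); swap ⇒ 2 2 7 2 7 2 6 6 2
j stops at 5 (2), i stops at 1 (2); swap ⇒ 2 2 7 2 7 2 6 6 2
j stops at 3 (2), i stops at 2 (7); swap ⇒ 2 2 2 7 7 2 6 6 2
j stops at 2, i stops at 3; i≥j ⇒ return 2. data=2 2 2 7 7 2 6 6 2

3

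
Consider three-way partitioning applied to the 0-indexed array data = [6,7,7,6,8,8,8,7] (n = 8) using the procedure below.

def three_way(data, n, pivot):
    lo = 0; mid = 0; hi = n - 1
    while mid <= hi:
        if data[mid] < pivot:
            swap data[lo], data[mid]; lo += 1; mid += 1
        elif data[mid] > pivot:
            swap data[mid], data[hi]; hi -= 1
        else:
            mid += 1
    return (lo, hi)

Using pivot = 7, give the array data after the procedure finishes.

[6,6,7,7,7,8,8,8]

pivot = 7; lo=0, mid=0, hi=7
data[mid]=6<7: swap data[0],data[0]; lo=1,mid=1 → [6,7,7,6,8,8,8,7]
data[mid]=7=7: mid=2
data[mid]=7=7: mid=3
data[mid]=6<7: swap data[1],data[3]; lo=2,mid=4 → [6,6,7,7,8,8,8,7]
data[mid]=8>7: swap data[4],data[7]; hi=6 → [6,6,7,7,7,8,8,8]
data[mid]=7=7: mid=5
data[mid]=8>7: swap data[5],data[6]; hi=5 → [6,6,7,7,7,8,8,8]
data[mid]=8>7: swap data[5],data[5]; hi=4 → [6,6,7,7,7,8,8,8]
end: lo=2, hi=4; data = [6,6,7,7,7,8,8,8]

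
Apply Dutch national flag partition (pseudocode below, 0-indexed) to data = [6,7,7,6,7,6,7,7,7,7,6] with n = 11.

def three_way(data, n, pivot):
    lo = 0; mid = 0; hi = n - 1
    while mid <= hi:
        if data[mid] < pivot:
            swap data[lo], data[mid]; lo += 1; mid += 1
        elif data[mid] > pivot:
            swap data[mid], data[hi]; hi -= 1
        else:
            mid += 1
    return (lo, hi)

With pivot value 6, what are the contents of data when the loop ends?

[6,6,6,6,7,7,7,7,7,7,7]

pivot = 6; lo=0, mid=0, hi=10
data[mid]=6=6: mid=1
data[mid]=7>6: swap data[1],data[10]; hi=9 → [6,6,7,6,7,6,7,7,7,7,7]
data[mid]=6=6: mid=2
data[mid]=7>6: swap data[2],data[9]; hi=8 → [6,6,7,6,7,6,7,7,7,7,7]
data[mid]=7>6: swap data[2],data[8]; hi=7 → [6,6,7,6,7,6,7,7,7,7,7]
data[mid]=7>6: swap data[2],data[7]; hi=6 → [6,6,7,6,7,6,7,7,7,7,7]
data[mid]=7>6: swap data[2],data[6]; hi=5 → [6,6,7,6,7,6,7,7,7,7,7]
data[mid]=7>6: swap data[2],data[5]; hi=4 → [6,6,6,6,7,7,7,7,7,7,7]
data[mid]=6=6: mid=3
data[mid]=6=6: mid=4
data[mid]=7>6: swap data[4],data[4]; hi=3 → [6,6,6,6,7,7,7,7,7,7,7]
end: lo=0, hi=3; data = [6,6,6,6,7,7,7,7,7,7,7]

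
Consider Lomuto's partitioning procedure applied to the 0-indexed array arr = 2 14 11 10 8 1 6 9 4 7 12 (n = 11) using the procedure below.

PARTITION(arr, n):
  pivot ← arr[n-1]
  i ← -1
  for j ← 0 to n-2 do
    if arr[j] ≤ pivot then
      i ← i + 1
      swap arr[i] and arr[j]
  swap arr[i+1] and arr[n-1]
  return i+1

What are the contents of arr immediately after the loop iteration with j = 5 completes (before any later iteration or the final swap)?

2 11 10 8 1 14 6 9 4 7 12

pivot=12, i=-1
j=0: 2≤12, i=0, swap(0,0) ⇒ 2 14 11 10 8 1 6 9 4 7 12
j=1: 14>12, skip
j=2: 11≤12, i=1, swap(1,2) ⇒ 2 11 14 10 8 1 6 9 4 7 12
j=3: 10≤12, i=2, swap(2,3) ⇒ 2 11 10 14 8 1 6 9 4 7 12
j=4: 8≤12, i=3, swap(3,4) ⇒ 2 11 10 8 14 1 6 9 4 7 12
j=5: 1≤12, i=4, swap(4,5) ⇒ 2 11 10 8 1 14 6 9 4 7 12
(after j=5) arr = 2 11 10 8 1 14 6 9 4 7 12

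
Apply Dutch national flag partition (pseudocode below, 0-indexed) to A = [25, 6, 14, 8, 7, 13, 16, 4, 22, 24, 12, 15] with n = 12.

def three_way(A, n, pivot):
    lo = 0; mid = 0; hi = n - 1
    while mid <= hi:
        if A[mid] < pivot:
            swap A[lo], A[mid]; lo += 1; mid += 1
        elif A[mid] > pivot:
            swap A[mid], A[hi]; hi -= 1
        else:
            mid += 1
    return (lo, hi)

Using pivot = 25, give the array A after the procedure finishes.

[6, 14, 8, 7, 13, 16, 4, 22, 24, 12, 15, 25]

pivot = 25; lo=0, mid=0, hi=11
A[mid]=25=25: mid=1
A[mid]=6<25: swap A[0],A[1]; lo=1,mid=2 → [6, 25, 14, 8, 7, 13, 16, 4, 22, 24, 12, 15]
A[mid]=14<25: swap A[1],A[2]; lo=2,mid=3 → [6, 14, 25, 8, 7, 13, 16, 4, 22, 24, 12, 15]
A[mid]=8<25: swap A[2],A[3]; lo=3,mid=4 → [6, 14, 8, 25, 7, 13, 16, 4, 22, 24, 12, 15]
A[mid]=7<25: swap A[3],A[4]; lo=4,mid=5 → [6, 14, 8, 7, 25, 13, 16, 4, 22, 24, 12, 15]
A[mid]=13<25: swap A[4],A[5]; lo=5,mid=6 → [6, 14, 8, 7, 13, 25, 16, 4, 22, 24, 12, 15]
A[mid]=16<25: swap A[5],A[6]; lo=6,mid=7 → [6, 14, 8, 7, 13, 16, 25, 4, 22, 24, 12, 15]
A[mid]=4<25: swap A[6],A[7]; lo=7,mid=8 → [6, 14, 8, 7, 13, 16, 4, 25, 22, 24, 12, 15]
A[mid]=22<25: swap A[7],A[8]; lo=8,mid=9 → [6, 14, 8, 7, 13, 16, 4, 22, 25, 24, 12, 15]
A[mid]=24<25: swap A[8],A[9]; lo=9,mid=10 → [6, 14, 8, 7, 13, 16, 4, 22, 24, 25, 12, 15]
A[mid]=12<25: swap A[9],A[10]; lo=10,mid=11 → [6, 14, 8, 7, 13, 16, 4, 22, 24, 12, 25, 15]
A[mid]=15<25: swap A[10],A[11]; lo=11,mid=12 → [6, 14, 8, 7, 13, 16, 4, 22, 24, 12, 15, 25]
end: lo=11, hi=11; A = [6, 14, 8, 7, 13, 16, 4, 22, 24, 12, 15, 25]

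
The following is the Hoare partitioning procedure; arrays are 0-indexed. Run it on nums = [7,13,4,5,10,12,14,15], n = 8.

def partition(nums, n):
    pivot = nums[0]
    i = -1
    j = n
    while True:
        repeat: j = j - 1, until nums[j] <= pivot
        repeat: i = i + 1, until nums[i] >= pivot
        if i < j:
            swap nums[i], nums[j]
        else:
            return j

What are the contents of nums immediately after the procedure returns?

pivot = nums[0] = 7; i = -1, j = 8
j→3 (nums[3]=5≤7), i→0 (nums[0]=7≥7); i<j, swap → [5,13,4,7,10,12,14,15]
j→2 (nums[2]=4≤7), i→1 (nums[1]=13≥7); i<j, swap → [5,4,13,7,10,12,14,15]
j→1, i→2; i≥j, return j=1. nums = [5,4,13,7,10,12,14,15]

[5,4,13,7,10,12,14,15]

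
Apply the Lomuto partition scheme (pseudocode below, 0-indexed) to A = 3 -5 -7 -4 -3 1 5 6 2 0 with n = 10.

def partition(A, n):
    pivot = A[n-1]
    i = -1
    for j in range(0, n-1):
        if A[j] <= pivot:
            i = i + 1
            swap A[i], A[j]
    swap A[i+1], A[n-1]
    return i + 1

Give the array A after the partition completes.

-5 -7 -4 -3 0 1 5 6 2 3

pivot=0, i=-1
j=0: 3>0, skip
j=1: -5≤0, i=0, swap(0,1) ⇒ -5 3 -7 -4 -3 1 5 6 2 0
j=2: -7≤0, i=1, swap(1,2) ⇒ -5 -7 3 -4 -3 1 5 6 2 0
j=3: -4≤0, i=2, swap(2,3) ⇒ -5 -7 -4 3 -3 1 5 6 2 0
j=4: -3≤0, i=3, swap(3,4) ⇒ -5 -7 -4 -3 3 1 5 6 2 0
j=5: 1>0, skip
j=6: 5>0, skip
j=7: 6>0, skip
j=8: 2>0, skip
swap(4,9) ⇒ -5 -7 -4 -3 0 1 5 6 2 3; return 4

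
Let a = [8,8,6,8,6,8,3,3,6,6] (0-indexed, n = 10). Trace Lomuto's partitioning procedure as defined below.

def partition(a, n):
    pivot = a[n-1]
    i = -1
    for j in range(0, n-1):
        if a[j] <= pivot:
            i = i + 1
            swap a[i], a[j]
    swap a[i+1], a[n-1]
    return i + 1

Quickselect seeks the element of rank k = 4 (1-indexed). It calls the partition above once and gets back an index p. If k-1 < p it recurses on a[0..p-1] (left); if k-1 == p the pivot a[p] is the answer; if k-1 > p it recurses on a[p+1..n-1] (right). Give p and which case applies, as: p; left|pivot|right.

pivot = a[9] = 6; i = -1
j=0: a[0]=8 > 6 → no swap
j=1: a[1]=8 > 6 → no swap
j=2: a[2]=6 ≤ 6 → i=0, swap a[0],a[2] → [6,8,8,8,6,8,3,3,6,6]
j=3: a[3]=8 > 6 → no swap
j=4: a[4]=6 ≤ 6 → i=1, swap a[1],a[4] → [6,6,8,8,8,8,3,3,6,6]
j=5: a[5]=8 > 6 → no swap
j=6: a[6]=3 ≤ 6 → i=2, swap a[2],a[6] → [6,6,3,8,8,8,8,3,6,6]
j=7: a[7]=3 ≤ 6 → i=3, swap a[3],a[7] → [6,6,3,3,8,8,8,8,6,6]
j=8: a[8]=6 ≤ 6 → i=4, swap a[4],a[8] → [6,6,3,3,6,8,8,8,8,6]
final swap a[5],a[9] → [6,6,3,3,6,6,8,8,8,8]; return 5
p = 5; k-1 = 3 < 5 ⇒ left

5; left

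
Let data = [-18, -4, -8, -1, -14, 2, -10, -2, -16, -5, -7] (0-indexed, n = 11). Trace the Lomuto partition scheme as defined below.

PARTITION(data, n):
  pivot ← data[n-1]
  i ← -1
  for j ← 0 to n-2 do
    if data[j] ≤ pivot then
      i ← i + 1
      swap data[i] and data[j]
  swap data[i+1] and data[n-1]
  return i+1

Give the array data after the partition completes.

[-18, -8, -14, -10, -16, -7, -1, -2, -4, -5, 2]

pivot = data[10] = -7; i = -1
j=0: data[0]=-18 ≤ -7 → i=0, swap data[0],data[0] (no change) → [-18, -4, -8, -1, -14, 2, -10, -2, -16, -5, -7]
j=1: data[1]=-4 > -7 → no swap
j=2: data[2]=-8 ≤ -7 → i=1, swap data[1],data[2] → [-18, -8, -4, -1, -14, 2, -10, -2, -16, -5, -7]
j=3: data[3]=-1 > -7 → no swap
j=4: data[4]=-14 ≤ -7 → i=2, swap data[2],data[4] → [-18, -8, -14, -1, -4, 2, -10, -2, -16, -5, -7]
j=5: data[5]=2 > -7 → no swap
j=6: data[6]=-10 ≤ -7 → i=3, swap data[3],data[6] → [-18, -8, -14, -10, -4, 2, -1, -2, -16, -5, -7]
j=7: data[7]=-2 > -7 → no swap
j=8: data[8]=-16 ≤ -7 → i=4, swap data[4],data[8] → [-18, -8, -14, -10, -16, 2, -1, -2, -4, -5, -7]
j=9: data[9]=-5 > -7 → no swap
final swap data[5],data[10] → [-18, -8, -14, -10, -16, -7, -1, -2, -4, -5, 2]; return 5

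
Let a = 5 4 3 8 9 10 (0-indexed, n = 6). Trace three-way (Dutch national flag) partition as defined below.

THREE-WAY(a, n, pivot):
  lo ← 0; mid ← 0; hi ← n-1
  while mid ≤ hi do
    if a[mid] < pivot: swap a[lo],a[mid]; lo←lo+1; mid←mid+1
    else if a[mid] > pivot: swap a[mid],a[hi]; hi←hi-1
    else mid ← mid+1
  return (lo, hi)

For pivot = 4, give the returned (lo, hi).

pivot = 4; lo=0, mid=0, hi=5
a[mid]=5>4: swap a[0],a[5]; hi=4 → 10 4 3 8 9 5
a[mid]=10>4: swap a[0],a[4]; hi=3 → 9 4 3 8 10 5
a[mid]=9>4: swap a[0],a[3]; hi=2 → 8 4 3 9 10 5
a[mid]=8>4: swap a[0],a[2]; hi=1 → 3 4 8 9 10 5
a[mid]=3<4: swap a[0],a[0]; lo=1,mid=1 → 3 4 8 9 10 5
a[mid]=4=4: mid=2
end: lo=1, hi=1; a = 3 4 8 9 10 5

(1, 1)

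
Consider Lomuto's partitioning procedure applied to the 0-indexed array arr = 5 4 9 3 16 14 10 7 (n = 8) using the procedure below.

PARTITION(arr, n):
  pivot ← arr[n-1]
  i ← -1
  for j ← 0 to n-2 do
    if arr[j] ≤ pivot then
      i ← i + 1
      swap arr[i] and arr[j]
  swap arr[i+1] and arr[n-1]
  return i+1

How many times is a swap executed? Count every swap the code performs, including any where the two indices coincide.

4

pivot = arr[7] = 7; i = -1
j=0: arr[0]=5 ≤ 7 → i=0, swap arr[0],arr[0] (no change) → 5 4 9 3 16 14 10 7
j=1: arr[1]=4 ≤ 7 → i=1, swap arr[1],arr[1] (no change) → 5 4 9 3 16 14 10 7
j=2: arr[2]=9 > 7 → no swap
j=3: arr[3]=3 ≤ 7 → i=2, swap arr[2],arr[3] → 5 4 3 9 16 14 10 7
j=4: arr[4]=16 > 7 → no swap
j=5: arr[5]=14 > 7 → no swap
j=6: arr[6]=10 > 7 → no swap
final swap arr[3],arr[7] → 5 4 3 7 16 14 10 9; return 3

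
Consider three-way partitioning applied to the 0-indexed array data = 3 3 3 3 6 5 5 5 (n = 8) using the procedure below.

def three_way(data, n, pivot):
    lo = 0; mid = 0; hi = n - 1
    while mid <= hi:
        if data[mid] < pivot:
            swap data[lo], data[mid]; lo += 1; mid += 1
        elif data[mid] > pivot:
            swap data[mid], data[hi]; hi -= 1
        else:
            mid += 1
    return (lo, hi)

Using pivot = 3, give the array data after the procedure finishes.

3 3 3 3 5 5 5 6

pivot = 3; lo=0, mid=0, hi=7
data[mid]=3=3: mid=1
data[mid]=3=3: mid=2
data[mid]=3=3: mid=3
data[mid]=3=3: mid=4
data[mid]=6>3: swap data[4],data[7]; hi=6 → 3 3 3 3 5 5 5 6
data[mid]=5>3: swap data[4],data[6]; hi=5 → 3 3 3 3 5 5 5 6
data[mid]=5>3: swap data[4],data[5]; hi=4 → 3 3 3 3 5 5 5 6
data[mid]=5>3: swap data[4],data[4]; hi=3 → 3 3 3 3 5 5 5 6
end: lo=0, hi=3; data = 3 3 3 3 5 5 5 6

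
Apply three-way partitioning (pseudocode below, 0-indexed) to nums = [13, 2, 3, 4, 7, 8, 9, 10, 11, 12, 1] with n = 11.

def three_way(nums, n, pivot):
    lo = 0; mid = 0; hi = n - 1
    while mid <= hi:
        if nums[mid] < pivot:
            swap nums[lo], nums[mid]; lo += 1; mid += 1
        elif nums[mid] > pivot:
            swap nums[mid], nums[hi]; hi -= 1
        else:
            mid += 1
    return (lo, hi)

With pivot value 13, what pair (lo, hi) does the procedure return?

lo=0 mid=0 hi=10
13=13: mid=1
2<13: swap(0,1), lo=1 mid=2 ⇒ [2, 13, 3, 4, 7, 8, 9, 10, 11, 12, 1]
3<13: swap(1,2), lo=2 mid=3 ⇒ [2, 3, 13, 4, 7, 8, 9, 10, 11, 12, 1]
4<13: swap(2,3), lo=3 mid=4 ⇒ [2, 3, 4, 13, 7, 8, 9, 10, 11, 12, 1]
7<13: swap(3,4), lo=4 mid=5 ⇒ [2, 3, 4, 7, 13, 8, 9, 10, 11, 12, 1]
8<13: swap(4,5), lo=5 mid=6 ⇒ [2, 3, 4, 7, 8, 13, 9, 10, 11, 12, 1]
9<13: swap(5,6), lo=6 mid=7 ⇒ [2, 3, 4, 7, 8, 9, 13, 10, 11, 12, 1]
10<13: swap(6,7), lo=7 mid=8 ⇒ [2, 3, 4, 7, 8, 9, 10, 13, 11, 12, 1]
11<13: swap(7,8), lo=8 mid=9 ⇒ [2, 3, 4, 7, 8, 9, 10, 11, 13, 12, 1]
12<13: swap(8,9), lo=9 mid=10 ⇒ [2, 3, 4, 7, 8, 9, 10, 11, 12, 13, 1]
1<13: swap(9,10), lo=10 mid=11 ⇒ [2, 3, 4, 7, 8, 9, 10, 11, 12, 1, 13]
done. lo=10 hi=10; nums=[2, 3, 4, 7, 8, 9, 10, 11, 12, 1, 13]

(10, 10)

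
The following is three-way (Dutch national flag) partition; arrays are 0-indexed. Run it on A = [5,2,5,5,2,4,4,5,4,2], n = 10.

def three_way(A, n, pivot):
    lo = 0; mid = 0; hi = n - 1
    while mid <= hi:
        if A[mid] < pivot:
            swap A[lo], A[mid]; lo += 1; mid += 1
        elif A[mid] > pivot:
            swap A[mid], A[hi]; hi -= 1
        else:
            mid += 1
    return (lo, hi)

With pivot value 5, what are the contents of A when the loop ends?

[2,2,4,4,4,2,5,5,5,5]

lo=0 mid=0 hi=9
5=5: mid=1
2<5: swap(0,1), lo=1 mid=2 ⇒ [2,5,5,5,2,4,4,5,4,2]
5=5: mid=3
5=5: mid=4
2<5: swap(1,4), lo=2 mid=5 ⇒ [2,2,5,5,5,4,4,5,4,2]
4<5: swap(2,5), lo=3 mid=6 ⇒ [2,2,4,5,5,5,4,5,4,2]
4<5: swap(3,6), lo=4 mid=7 ⇒ [2,2,4,4,5,5,5,5,4,2]
5=5: mid=8
4<5: swap(4,8), lo=5 mid=9 ⇒ [2,2,4,4,4,5,5,5,5,2]
2<5: swap(5,9), lo=6 mid=10 ⇒ [2,2,4,4,4,2,5,5,5,5]
done. lo=6 hi=9; A=[2,2,4,4,4,2,5,5,5,5]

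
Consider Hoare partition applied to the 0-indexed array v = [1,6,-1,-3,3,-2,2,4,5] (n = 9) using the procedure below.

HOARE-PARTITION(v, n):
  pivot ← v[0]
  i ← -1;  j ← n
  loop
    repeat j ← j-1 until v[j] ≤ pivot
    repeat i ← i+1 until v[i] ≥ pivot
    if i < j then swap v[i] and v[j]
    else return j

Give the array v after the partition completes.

[-2,-3,-1,6,3,1,2,4,5]

pivot = v[0] = 1; i = -1, j = 9
j→5 (v[5]=-2≤1), i→0 (v[0]=1≥1); i<j, swap → [-2,6,-1,-3,3,1,2,4,5]
j→3 (v[3]=-3≤1), i→1 (v[1]=6≥1); i<j, swap → [-2,-3,-1,6,3,1,2,4,5]
j→2, i→3; i≥j, return j=2. v = [-2,-3,-1,6,3,1,2,4,5]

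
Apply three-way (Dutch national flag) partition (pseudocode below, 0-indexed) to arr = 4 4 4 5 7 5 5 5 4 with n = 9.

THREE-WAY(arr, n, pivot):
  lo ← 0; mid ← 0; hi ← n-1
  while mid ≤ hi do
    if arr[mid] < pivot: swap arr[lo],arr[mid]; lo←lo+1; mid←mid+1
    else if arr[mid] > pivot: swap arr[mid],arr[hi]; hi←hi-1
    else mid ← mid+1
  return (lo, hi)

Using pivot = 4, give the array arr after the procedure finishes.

lo=0 mid=0 hi=8
4=4: mid=1
4=4: mid=2
4=4: mid=3
5>4: swap(3,8), hi=7 ⇒ 4 4 4 4 7 5 5 5 5
4=4: mid=4
7>4: swap(4,7), hi=6 ⇒ 4 4 4 4 5 5 5 7 5
5>4: swap(4,6), hi=5 ⇒ 4 4 4 4 5 5 5 7 5
5>4: swap(4,5), hi=4 ⇒ 4 4 4 4 5 5 5 7 5
5>4: swap(4,4), hi=3 ⇒ 4 4 4 4 5 5 5 7 5
done. lo=0 hi=3; arr=4 4 4 4 5 5 5 7 5

4 4 4 4 5 5 5 7 5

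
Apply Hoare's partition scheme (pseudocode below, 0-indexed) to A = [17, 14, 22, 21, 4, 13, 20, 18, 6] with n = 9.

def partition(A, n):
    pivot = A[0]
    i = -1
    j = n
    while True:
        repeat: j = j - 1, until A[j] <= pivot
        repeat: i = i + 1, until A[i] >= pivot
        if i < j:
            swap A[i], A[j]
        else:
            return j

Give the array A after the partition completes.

pivot = A[0] = 17; i = -1, j = 9
j→8 (A[8]=6≤17), i→0 (A[0]=17≥17); i<j, swap → [6, 14, 22, 21, 4, 13, 20, 18, 17]
j→5 (A[5]=13≤17), i→2 (A[2]=22≥17); i<j, swap → [6, 14, 13, 21, 4, 22, 20, 18, 17]
j→4 (A[4]=4≤17), i→3 (A[3]=21≥17); i<j, swap → [6, 14, 13, 4, 21, 22, 20, 18, 17]
j→3, i→4; i≥j, return j=3. A = [6, 14, 13, 4, 21, 22, 20, 18, 17]

[6, 14, 13, 4, 21, 22, 20, 18, 17]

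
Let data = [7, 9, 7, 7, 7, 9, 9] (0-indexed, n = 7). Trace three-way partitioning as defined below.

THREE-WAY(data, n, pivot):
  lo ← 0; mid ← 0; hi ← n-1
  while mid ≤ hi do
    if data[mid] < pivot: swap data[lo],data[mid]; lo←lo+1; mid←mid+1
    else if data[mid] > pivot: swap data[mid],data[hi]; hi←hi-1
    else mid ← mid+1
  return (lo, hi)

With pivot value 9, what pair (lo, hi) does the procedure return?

(4, 6)

lo=0 mid=0 hi=6
7<9: swap(0,0), lo=1 mid=1 ⇒ [7, 9, 7, 7, 7, 9, 9]
9=9: mid=2
7<9: swap(1,2), lo=2 mid=3 ⇒ [7, 7, 9, 7, 7, 9, 9]
7<9: swap(2,3), lo=3 mid=4 ⇒ [7, 7, 7, 9, 7, 9, 9]
7<9: swap(3,4), lo=4 mid=5 ⇒ [7, 7, 7, 7, 9, 9, 9]
9=9: mid=6
9=9: mid=7
done. lo=4 hi=6; data=[7, 7, 7, 7, 9, 9, 9]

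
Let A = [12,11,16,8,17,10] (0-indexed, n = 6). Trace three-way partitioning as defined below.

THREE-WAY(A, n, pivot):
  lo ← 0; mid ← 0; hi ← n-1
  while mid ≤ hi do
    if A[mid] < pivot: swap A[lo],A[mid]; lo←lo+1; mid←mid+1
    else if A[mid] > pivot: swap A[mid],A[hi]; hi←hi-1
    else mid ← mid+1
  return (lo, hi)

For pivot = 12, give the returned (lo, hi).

(3, 3)

lo=0 mid=0 hi=5
12=12: mid=1
11<12: swap(0,1), lo=1 mid=2 ⇒ [11,12,16,8,17,10]
16>12: swap(2,5), hi=4 ⇒ [11,12,10,8,17,16]
10<12: swap(1,2), lo=2 mid=3 ⇒ [11,10,12,8,17,16]
8<12: swap(2,3), lo=3 mid=4 ⇒ [11,10,8,12,17,16]
17>12: swap(4,4), hi=3 ⇒ [11,10,8,12,17,16]
done. lo=3 hi=3; A=[11,10,8,12,17,16]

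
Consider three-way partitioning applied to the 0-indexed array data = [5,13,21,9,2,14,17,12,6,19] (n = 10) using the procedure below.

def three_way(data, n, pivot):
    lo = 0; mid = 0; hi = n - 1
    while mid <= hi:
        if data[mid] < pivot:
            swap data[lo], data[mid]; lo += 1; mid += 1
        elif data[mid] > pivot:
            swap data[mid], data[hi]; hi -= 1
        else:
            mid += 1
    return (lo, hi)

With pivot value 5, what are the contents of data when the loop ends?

lo=0 mid=0 hi=9
5=5: mid=1
13>5: swap(1,9), hi=8 ⇒ [5,19,21,9,2,14,17,12,6,13]
19>5: swap(1,8), hi=7 ⇒ [5,6,21,9,2,14,17,12,19,13]
6>5: swap(1,7), hi=6 ⇒ [5,12,21,9,2,14,17,6,19,13]
12>5: swap(1,6), hi=5 ⇒ [5,17,21,9,2,14,12,6,19,13]
17>5: swap(1,5), hi=4 ⇒ [5,14,21,9,2,17,12,6,19,13]
14>5: swap(1,4), hi=3 ⇒ [5,2,21,9,14,17,12,6,19,13]
2<5: swap(0,1), lo=1 mid=2 ⇒ [2,5,21,9,14,17,12,6,19,13]
21>5: swap(2,3), hi=2 ⇒ [2,5,9,21,14,17,12,6,19,13]
9>5: swap(2,2), hi=1 ⇒ [2,5,9,21,14,17,12,6,19,13]
done. lo=1 hi=1; data=[2,5,9,21,14,17,12,6,19,13]

[2,5,9,21,14,17,12,6,19,13]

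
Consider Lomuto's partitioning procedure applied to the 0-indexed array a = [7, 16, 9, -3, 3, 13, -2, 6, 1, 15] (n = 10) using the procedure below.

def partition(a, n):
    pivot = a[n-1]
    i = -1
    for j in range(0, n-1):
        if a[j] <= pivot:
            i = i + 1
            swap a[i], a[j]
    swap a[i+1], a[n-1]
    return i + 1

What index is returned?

8

pivot=15, i=-1
j=0: 7≤15, i=0, swap(0,0) ⇒ [7, 16, 9, -3, 3, 13, -2, 6, 1, 15]
j=1: 16>15, skip
j=2: 9≤15, i=1, swap(1,2) ⇒ [7, 9, 16, -3, 3, 13, -2, 6, 1, 15]
j=3: -3≤15, i=2, swap(2,3) ⇒ [7, 9, -3, 16, 3, 13, -2, 6, 1, 15]
j=4: 3≤15, i=3, swap(3,4) ⇒ [7, 9, -3, 3, 16, 13, -2, 6, 1, 15]
j=5: 13≤15, i=4, swap(4,5) ⇒ [7, 9, -3, 3, 13, 16, -2, 6, 1, 15]
j=6: -2≤15, i=5, swap(5,6) ⇒ [7, 9, -3, 3, 13, -2, 16, 6, 1, 15]
j=7: 6≤15, i=6, swap(6,7) ⇒ [7, 9, -3, 3, 13, -2, 6, 16, 1, 15]
j=8: 1≤15, i=7, swap(7,8) ⇒ [7, 9, -3, 3, 13, -2, 6, 1, 16, 15]
swap(8,9) ⇒ [7, 9, -3, 3, 13, -2, 6, 1, 15, 16]; return 8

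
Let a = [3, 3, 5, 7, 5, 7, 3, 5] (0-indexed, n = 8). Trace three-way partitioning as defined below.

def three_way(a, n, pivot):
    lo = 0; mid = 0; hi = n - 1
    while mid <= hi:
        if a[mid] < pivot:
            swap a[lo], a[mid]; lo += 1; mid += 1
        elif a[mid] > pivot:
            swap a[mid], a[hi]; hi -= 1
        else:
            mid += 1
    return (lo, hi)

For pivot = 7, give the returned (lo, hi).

lo=0 mid=0 hi=7
3<7: swap(0,0), lo=1 mid=1 ⇒ [3, 3, 5, 7, 5, 7, 3, 5]
3<7: swap(1,1), lo=2 mid=2 ⇒ [3, 3, 5, 7, 5, 7, 3, 5]
5<7: swap(2,2), lo=3 mid=3 ⇒ [3, 3, 5, 7, 5, 7, 3, 5]
7=7: mid=4
5<7: swap(3,4), lo=4 mid=5 ⇒ [3, 3, 5, 5, 7, 7, 3, 5]
7=7: mid=6
3<7: swap(4,6), lo=5 mid=7 ⇒ [3, 3, 5, 5, 3, 7, 7, 5]
5<7: swap(5,7), lo=6 mid=8 ⇒ [3, 3, 5, 5, 3, 5, 7, 7]
done. lo=6 hi=7; a=[3, 3, 5, 5, 3, 5, 7, 7]

(6, 7)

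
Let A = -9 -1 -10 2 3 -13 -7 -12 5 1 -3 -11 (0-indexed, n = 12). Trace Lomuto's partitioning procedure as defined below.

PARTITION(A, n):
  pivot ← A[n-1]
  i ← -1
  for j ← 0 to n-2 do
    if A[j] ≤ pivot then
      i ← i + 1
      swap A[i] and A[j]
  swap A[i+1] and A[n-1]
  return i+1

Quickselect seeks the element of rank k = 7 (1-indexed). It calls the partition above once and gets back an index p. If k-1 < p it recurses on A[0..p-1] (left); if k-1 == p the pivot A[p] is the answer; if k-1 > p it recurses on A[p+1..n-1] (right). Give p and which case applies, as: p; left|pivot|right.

pivot = A[11] = -11; i = -1
j=0: A[0]=-9 > -11 → no swap
j=1: A[1]=-1 > -11 → no swap
j=2: A[2]=-10 > -11 → no swap
j=3: A[3]=2 > -11 → no swap
j=4: A[4]=3 > -11 → no swap
j=5: A[5]=-13 ≤ -11 → i=0, swap A[0],A[5] → -13 -1 -10 2 3 -9 -7 -12 5 1 -3 -11
j=6: A[6]=-7 > -11 → no swap
j=7: A[7]=-12 ≤ -11 → i=1, swap A[1],A[7] → -13 -12 -10 2 3 -9 -7 -1 5 1 -3 -11
j=8: A[8]=5 > -11 → no swap
j=9: A[9]=1 > -11 → no swap
j=10: A[10]=-3 > -11 → no swap
final swap A[2],A[11] → -13 -12 -11 2 3 -9 -7 -1 5 1 -3 -10; return 2
p = 2; k-1 = 6 > 2 ⇒ right

2; right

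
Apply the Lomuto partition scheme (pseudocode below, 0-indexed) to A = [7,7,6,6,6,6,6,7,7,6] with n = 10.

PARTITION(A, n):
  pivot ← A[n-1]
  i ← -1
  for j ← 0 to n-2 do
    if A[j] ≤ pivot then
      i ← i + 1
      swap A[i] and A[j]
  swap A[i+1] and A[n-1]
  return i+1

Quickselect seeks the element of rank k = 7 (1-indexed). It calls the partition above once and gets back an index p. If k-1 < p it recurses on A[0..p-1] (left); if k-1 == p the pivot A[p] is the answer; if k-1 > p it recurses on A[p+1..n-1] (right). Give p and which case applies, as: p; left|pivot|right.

pivot = A[9] = 6; i = -1
j=0: A[0]=7 > 6 → no swap
j=1: A[1]=7 > 6 → no swap
j=2: A[2]=6 ≤ 6 → i=0, swap A[0],A[2] → [6,7,7,6,6,6,6,7,7,6]
j=3: A[3]=6 ≤ 6 → i=1, swap A[1],A[3] → [6,6,7,7,6,6,6,7,7,6]
j=4: A[4]=6 ≤ 6 → i=2, swap A[2],A[4] → [6,6,6,7,7,6,6,7,7,6]
j=5: A[5]=6 ≤ 6 → i=3, swap A[3],A[5] → [6,6,6,6,7,7,6,7,7,6]
j=6: A[6]=6 ≤ 6 → i=4, swap A[4],A[6] → [6,6,6,6,6,7,7,7,7,6]
j=7: A[7]=7 > 6 → no swap
j=8: A[8]=7 > 6 → no swap
final swap A[5],A[9] → [6,6,6,6,6,6,7,7,7,7]; return 5
p = 5; k-1 = 6 > 5 ⇒ right

5; right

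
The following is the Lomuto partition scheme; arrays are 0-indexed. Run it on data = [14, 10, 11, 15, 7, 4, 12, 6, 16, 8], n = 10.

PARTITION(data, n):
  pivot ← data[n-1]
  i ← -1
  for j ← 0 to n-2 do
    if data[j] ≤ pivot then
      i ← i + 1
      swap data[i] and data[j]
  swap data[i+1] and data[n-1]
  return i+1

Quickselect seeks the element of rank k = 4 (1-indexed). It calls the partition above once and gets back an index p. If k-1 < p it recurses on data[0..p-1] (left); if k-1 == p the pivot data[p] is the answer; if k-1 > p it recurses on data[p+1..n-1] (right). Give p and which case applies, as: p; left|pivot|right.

pivot = data[9] = 8; i = -1
j=0: data[0]=14 > 8 → no swap
j=1: data[1]=10 > 8 → no swap
j=2: data[2]=11 > 8 → no swap
j=3: data[3]=15 > 8 → no swap
j=4: data[4]=7 ≤ 8 → i=0, swap data[0],data[4] → [7, 10, 11, 15, 14, 4, 12, 6, 16, 8]
j=5: data[5]=4 ≤ 8 → i=1, swap data[1],data[5] → [7, 4, 11, 15, 14, 10, 12, 6, 16, 8]
j=6: data[6]=12 > 8 → no swap
j=7: data[7]=6 ≤ 8 → i=2, swap data[2],data[7] → [7, 4, 6, 15, 14, 10, 12, 11, 16, 8]
j=8: data[8]=16 > 8 → no swap
final swap data[3],data[9] → [7, 4, 6, 8, 14, 10, 12, 11, 16, 15]; return 3
p = 3; k-1 = 3 == 3 ⇒ pivot

3; pivot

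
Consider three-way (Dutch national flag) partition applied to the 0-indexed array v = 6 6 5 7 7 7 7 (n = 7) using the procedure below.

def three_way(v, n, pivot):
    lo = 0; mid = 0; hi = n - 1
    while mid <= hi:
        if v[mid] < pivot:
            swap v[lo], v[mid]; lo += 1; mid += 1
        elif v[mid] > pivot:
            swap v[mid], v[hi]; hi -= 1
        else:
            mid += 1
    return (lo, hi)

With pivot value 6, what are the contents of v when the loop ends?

5 6 6 7 7 7 7

lo=0 mid=0 hi=6
6=6: mid=1
6=6: mid=2
5<6: swap(0,2), lo=1 mid=3 ⇒ 5 6 6 7 7 7 7
7>6: swap(3,6), hi=5 ⇒ 5 6 6 7 7 7 7
7>6: swap(3,5), hi=4 ⇒ 5 6 6 7 7 7 7
7>6: swap(3,4), hi=3 ⇒ 5 6 6 7 7 7 7
7>6: swap(3,3), hi=2 ⇒ 5 6 6 7 7 7 7
done. lo=1 hi=2; v=5 6 6 7 7 7 7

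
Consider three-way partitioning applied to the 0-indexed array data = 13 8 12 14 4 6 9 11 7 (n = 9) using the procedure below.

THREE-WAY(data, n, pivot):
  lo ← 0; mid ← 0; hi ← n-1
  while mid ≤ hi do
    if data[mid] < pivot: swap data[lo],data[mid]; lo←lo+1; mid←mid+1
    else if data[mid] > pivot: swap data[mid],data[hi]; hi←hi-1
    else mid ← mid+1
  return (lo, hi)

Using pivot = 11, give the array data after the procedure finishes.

7 8 9 4 6 11 14 12 13

pivot = 11; lo=0, mid=0, hi=8
data[mid]=13>11: swap data[0],data[8]; hi=7 → 7 8 12 14 4 6 9 11 13
data[mid]=7<11: swap data[0],data[0]; lo=1,mid=1 → 7 8 12 14 4 6 9 11 13
data[mid]=8<11: swap data[1],data[1]; lo=2,mid=2 → 7 8 12 14 4 6 9 11 13
data[mid]=12>11: swap data[2],data[7]; hi=6 → 7 8 11 14 4 6 9 12 13
data[mid]=11=11: mid=3
data[mid]=14>11: swap data[3],data[6]; hi=5 → 7 8 11 9 4 6 14 12 13
data[mid]=9<11: swap data[2],data[3]; lo=3,mid=4 → 7 8 9 11 4 6 14 12 13
data[mid]=4<11: swap data[3],data[4]; lo=4,mid=5 → 7 8 9 4 11 6 14 12 13
data[mid]=6<11: swap data[4],data[5]; lo=5,mid=6 → 7 8 9 4 6 11 14 12 13
end: lo=5, hi=5; data = 7 8 9 4 6 11 14 12 13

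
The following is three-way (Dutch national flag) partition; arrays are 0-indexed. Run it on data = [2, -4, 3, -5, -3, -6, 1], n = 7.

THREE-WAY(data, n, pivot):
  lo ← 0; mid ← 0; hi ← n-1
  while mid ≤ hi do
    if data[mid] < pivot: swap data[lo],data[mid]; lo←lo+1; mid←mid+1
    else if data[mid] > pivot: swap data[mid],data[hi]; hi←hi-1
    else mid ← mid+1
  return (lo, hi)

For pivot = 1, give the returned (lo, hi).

pivot = 1; lo=0, mid=0, hi=6
data[mid]=2>1: swap data[0],data[6]; hi=5 → [1, -4, 3, -5, -3, -6, 2]
data[mid]=1=1: mid=1
data[mid]=-4<1: swap data[0],data[1]; lo=1,mid=2 → [-4, 1, 3, -5, -3, -6, 2]
data[mid]=3>1: swap data[2],data[5]; hi=4 → [-4, 1, -6, -5, -3, 3, 2]
data[mid]=-6<1: swap data[1],data[2]; lo=2,mid=3 → [-4, -6, 1, -5, -3, 3, 2]
data[mid]=-5<1: swap data[2],data[3]; lo=3,mid=4 → [-4, -6, -5, 1, -3, 3, 2]
data[mid]=-3<1: swap data[3],data[4]; lo=4,mid=5 → [-4, -6, -5, -3, 1, 3, 2]
end: lo=4, hi=4; data = [-4, -6, -5, -3, 1, 3, 2]

(4, 4)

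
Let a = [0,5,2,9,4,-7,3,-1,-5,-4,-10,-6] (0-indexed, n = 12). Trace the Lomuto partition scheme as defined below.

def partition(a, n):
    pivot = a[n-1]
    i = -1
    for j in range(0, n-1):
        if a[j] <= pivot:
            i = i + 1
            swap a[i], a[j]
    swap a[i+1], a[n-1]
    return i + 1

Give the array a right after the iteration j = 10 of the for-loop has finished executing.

[-7,-10,2,9,4,0,3,-1,-5,-4,5,-6]

pivot = a[11] = -6; i = -1
j=0: a[0]=0 > -6 → no swap
j=1: a[1]=5 > -6 → no swap
j=2: a[2]=2 > -6 → no swap
j=3: a[3]=9 > -6 → no swap
j=4: a[4]=4 > -6 → no swap
j=5: a[5]=-7 ≤ -6 → i=0, swap a[0],a[5] → [-7,5,2,9,4,0,3,-1,-5,-4,-10,-6]
j=6: a[6]=3 > -6 → no swap
j=7: a[7]=-1 > -6 → no swap
j=8: a[8]=-5 > -6 → no swap
j=9: a[9]=-4 > -6 → no swap
j=10: a[10]=-10 ≤ -6 → i=1, swap a[1],a[10] → [-7,-10,2,9,4,0,3,-1,-5,-4,5,-6]
(after j=10) a = [-7,-10,2,9,4,0,3,-1,-5,-4,5,-6]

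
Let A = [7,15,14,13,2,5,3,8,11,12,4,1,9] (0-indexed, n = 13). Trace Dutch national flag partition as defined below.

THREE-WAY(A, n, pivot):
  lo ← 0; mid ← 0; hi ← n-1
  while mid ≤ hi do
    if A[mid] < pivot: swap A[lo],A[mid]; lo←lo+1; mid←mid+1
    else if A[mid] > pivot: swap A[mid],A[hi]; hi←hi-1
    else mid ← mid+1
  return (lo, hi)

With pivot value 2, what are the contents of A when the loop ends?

pivot = 2; lo=0, mid=0, hi=12
A[mid]=7>2: swap A[0],A[12]; hi=11 → [9,15,14,13,2,5,3,8,11,12,4,1,7]
A[mid]=9>2: swap A[0],A[11]; hi=10 → [1,15,14,13,2,5,3,8,11,12,4,9,7]
A[mid]=1<2: swap A[0],A[0]; lo=1,mid=1 → [1,15,14,13,2,5,3,8,11,12,4,9,7]
A[mid]=15>2: swap A[1],A[10]; hi=9 → [1,4,14,13,2,5,3,8,11,12,15,9,7]
A[mid]=4>2: swap A[1],A[9]; hi=8 → [1,12,14,13,2,5,3,8,11,4,15,9,7]
A[mid]=12>2: swap A[1],A[8]; hi=7 → [1,11,14,13,2,5,3,8,12,4,15,9,7]
A[mid]=11>2: swap A[1],A[7]; hi=6 → [1,8,14,13,2,5,3,11,12,4,15,9,7]
A[mid]=8>2: swap A[1],A[6]; hi=5 → [1,3,14,13,2,5,8,11,12,4,15,9,7]
A[mid]=3>2: swap A[1],A[5]; hi=4 → [1,5,14,13,2,3,8,11,12,4,15,9,7]
A[mid]=5>2: swap A[1],A[4]; hi=3 → [1,2,14,13,5,3,8,11,12,4,15,9,7]
A[mid]=2=2: mid=2
A[mid]=14>2: swap A[2],A[3]; hi=2 → [1,2,13,14,5,3,8,11,12,4,15,9,7]
A[mid]=13>2: swap A[2],A[2]; hi=1 → [1,2,13,14,5,3,8,11,12,4,15,9,7]
end: lo=1, hi=1; A = [1,2,13,14,5,3,8,11,12,4,15,9,7]

[1,2,13,14,5,3,8,11,12,4,15,9,7]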